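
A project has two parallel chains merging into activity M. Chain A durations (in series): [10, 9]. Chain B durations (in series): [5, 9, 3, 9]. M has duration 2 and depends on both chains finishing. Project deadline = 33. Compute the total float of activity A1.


Forward pass: ES(A1) = sum of predecessors on chain A = 0
EF = ES + duration = 0 + 10 = 10
Backward pass: LF(M) = deadline = 33; LS(M) = 33 - 2 = 31
LF(A1) = LS(M) - sum(successors on chain A) = 31 - 9 = 22
LS = LF - duration = 22 - 10 = 12
Total float = LS - ES = 12 - 0 = 12

12


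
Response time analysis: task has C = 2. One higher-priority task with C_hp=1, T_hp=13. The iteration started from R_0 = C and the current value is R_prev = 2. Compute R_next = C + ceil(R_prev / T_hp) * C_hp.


R_next = C + ceil(R_prev / T_hp) * C_hp
ceil(2 / 13) = ceil(0.1538) = 1
Interference = 1 * 1 = 1
R_next = 2 + 1 = 3

3


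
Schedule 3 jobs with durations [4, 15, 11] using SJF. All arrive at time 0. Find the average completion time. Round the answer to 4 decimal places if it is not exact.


SJF order (ascending): [4, 11, 15]
Completion times:
  Job 1: burst=4, C=4
  Job 2: burst=11, C=15
  Job 3: burst=15, C=30
Average completion = 49/3 = 16.3333

16.3333


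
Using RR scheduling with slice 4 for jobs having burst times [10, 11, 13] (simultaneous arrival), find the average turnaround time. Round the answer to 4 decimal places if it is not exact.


Time quantum = 4
Execution trace:
  J1 runs 4 units, time = 4
  J2 runs 4 units, time = 8
  J3 runs 4 units, time = 12
  J1 runs 4 units, time = 16
  J2 runs 4 units, time = 20
  J3 runs 4 units, time = 24
  J1 runs 2 units, time = 26
  J2 runs 3 units, time = 29
  J3 runs 4 units, time = 33
  J3 runs 1 units, time = 34
Finish times: [26, 29, 34]
Average turnaround = 89/3 = 29.6667

29.6667


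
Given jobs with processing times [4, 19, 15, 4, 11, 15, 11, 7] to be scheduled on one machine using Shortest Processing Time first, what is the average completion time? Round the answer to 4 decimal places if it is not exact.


Sort jobs by processing time (SPT order): [4, 4, 7, 11, 11, 15, 15, 19]
Compute completion times sequentially:
  Job 1: processing = 4, completes at 4
  Job 2: processing = 4, completes at 8
  Job 3: processing = 7, completes at 15
  Job 4: processing = 11, completes at 26
  Job 5: processing = 11, completes at 37
  Job 6: processing = 15, completes at 52
  Job 7: processing = 15, completes at 67
  Job 8: processing = 19, completes at 86
Sum of completion times = 295
Average completion time = 295/8 = 36.875

36.875


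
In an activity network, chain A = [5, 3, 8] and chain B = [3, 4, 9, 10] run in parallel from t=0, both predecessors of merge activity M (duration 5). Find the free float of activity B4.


ES(B4) = sum of predecessors on chain B = 16
EF(B4) = ES + duration = 16 + 10 = 26
Successor of B4 is M. ES(M) = max(sum(A), sum(B)) = max(16, 26) = 26
Free float = ES(successor) - EF(current) = 26 - 26 = 0

0


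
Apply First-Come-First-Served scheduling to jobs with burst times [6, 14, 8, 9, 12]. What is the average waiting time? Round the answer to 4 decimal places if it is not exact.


FCFS order (as given): [6, 14, 8, 9, 12]
Waiting times:
  Job 1: wait = 0
  Job 2: wait = 6
  Job 3: wait = 20
  Job 4: wait = 28
  Job 5: wait = 37
Sum of waiting times = 91
Average waiting time = 91/5 = 18.2

18.2


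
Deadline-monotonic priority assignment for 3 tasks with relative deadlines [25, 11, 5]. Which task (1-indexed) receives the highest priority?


Sort tasks by relative deadline (ascending):
  Task 3: deadline = 5
  Task 2: deadline = 11
  Task 1: deadline = 25
Priority order (highest first): [3, 2, 1]
Highest priority task = 3

3


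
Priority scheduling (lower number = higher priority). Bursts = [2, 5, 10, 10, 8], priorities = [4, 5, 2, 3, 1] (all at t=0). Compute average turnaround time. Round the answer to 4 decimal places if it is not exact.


Sort by priority (ascending = highest first):
Order: [(1, 8), (2, 10), (3, 10), (4, 2), (5, 5)]
Completion times:
  Priority 1, burst=8, C=8
  Priority 2, burst=10, C=18
  Priority 3, burst=10, C=28
  Priority 4, burst=2, C=30
  Priority 5, burst=5, C=35
Average turnaround = 119/5 = 23.8

23.8


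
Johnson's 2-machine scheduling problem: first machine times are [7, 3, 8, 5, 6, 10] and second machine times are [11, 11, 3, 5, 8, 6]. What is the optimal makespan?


Apply Johnson's rule:
  Group 1 (a <= b): [(2, 3, 11), (4, 5, 5), (5, 6, 8), (1, 7, 11)]
  Group 2 (a > b): [(6, 10, 6), (3, 8, 3)]
Optimal job order: [2, 4, 5, 1, 6, 3]
Schedule:
  Job 2: M1 done at 3, M2 done at 14
  Job 4: M1 done at 8, M2 done at 19
  Job 5: M1 done at 14, M2 done at 27
  Job 1: M1 done at 21, M2 done at 38
  Job 6: M1 done at 31, M2 done at 44
  Job 3: M1 done at 39, M2 done at 47
Makespan = 47

47


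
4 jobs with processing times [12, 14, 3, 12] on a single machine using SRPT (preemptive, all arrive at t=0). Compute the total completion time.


Since all jobs arrive at t=0, SRPT equals SPT ordering.
SPT order: [3, 12, 12, 14]
Completion times:
  Job 1: p=3, C=3
  Job 2: p=12, C=15
  Job 3: p=12, C=27
  Job 4: p=14, C=41
Total completion time = 3 + 15 + 27 + 41 = 86

86


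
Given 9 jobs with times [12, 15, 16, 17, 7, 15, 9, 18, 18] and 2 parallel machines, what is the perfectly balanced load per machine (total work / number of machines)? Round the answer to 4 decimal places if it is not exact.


Total processing time = 12 + 15 + 16 + 17 + 7 + 15 + 9 + 18 + 18 = 127
Number of machines = 2
Ideal balanced load = 127 / 2 = 63.5

63.5


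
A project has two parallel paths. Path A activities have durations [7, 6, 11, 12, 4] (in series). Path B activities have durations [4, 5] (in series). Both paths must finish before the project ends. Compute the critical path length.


Path A total = 7 + 6 + 11 + 12 + 4 = 40
Path B total = 4 + 5 = 9
Critical path = longest path = max(40, 9) = 40

40


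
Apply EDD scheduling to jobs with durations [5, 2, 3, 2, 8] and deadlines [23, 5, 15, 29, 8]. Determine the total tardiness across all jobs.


Sort by due date (EDD order): [(2, 5), (8, 8), (3, 15), (5, 23), (2, 29)]
Compute completion times and tardiness:
  Job 1: p=2, d=5, C=2, tardiness=max(0,2-5)=0
  Job 2: p=8, d=8, C=10, tardiness=max(0,10-8)=2
  Job 3: p=3, d=15, C=13, tardiness=max(0,13-15)=0
  Job 4: p=5, d=23, C=18, tardiness=max(0,18-23)=0
  Job 5: p=2, d=29, C=20, tardiness=max(0,20-29)=0
Total tardiness = 2

2


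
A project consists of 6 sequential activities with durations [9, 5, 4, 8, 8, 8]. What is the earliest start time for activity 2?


Activity 2 starts after activities 1 through 1 complete.
Predecessor durations: [9]
ES = 9 = 9

9


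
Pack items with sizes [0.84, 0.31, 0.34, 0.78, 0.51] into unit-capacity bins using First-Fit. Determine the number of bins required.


Place items sequentially using First-Fit:
  Item 0.84 -> new Bin 1
  Item 0.31 -> new Bin 2
  Item 0.34 -> Bin 2 (now 0.65)
  Item 0.78 -> new Bin 3
  Item 0.51 -> new Bin 4
Total bins used = 4

4


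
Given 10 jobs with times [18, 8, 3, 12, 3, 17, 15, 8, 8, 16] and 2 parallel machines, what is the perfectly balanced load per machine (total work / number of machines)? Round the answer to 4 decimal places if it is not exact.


Total processing time = 18 + 8 + 3 + 12 + 3 + 17 + 15 + 8 + 8 + 16 = 108
Number of machines = 2
Ideal balanced load = 108 / 2 = 54.0

54.0


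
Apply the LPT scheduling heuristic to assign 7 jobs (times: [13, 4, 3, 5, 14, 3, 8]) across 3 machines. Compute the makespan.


Sort jobs in decreasing order (LPT): [14, 13, 8, 5, 4, 3, 3]
Assign each job to the least loaded machine:
  Machine 1: jobs [14, 3], load = 17
  Machine 2: jobs [13, 4], load = 17
  Machine 3: jobs [8, 5, 3], load = 16
Makespan = max load = 17

17


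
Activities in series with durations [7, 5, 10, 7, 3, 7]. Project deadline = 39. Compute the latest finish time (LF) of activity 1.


LF(activity 1) = deadline - sum of successor durations
Successors: activities 2 through 6 with durations [5, 10, 7, 3, 7]
Sum of successor durations = 32
LF = 39 - 32 = 7

7


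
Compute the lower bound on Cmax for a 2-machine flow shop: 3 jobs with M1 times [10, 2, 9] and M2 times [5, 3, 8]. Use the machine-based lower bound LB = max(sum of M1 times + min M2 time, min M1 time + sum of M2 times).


LB1 = sum(M1 times) + min(M2 times) = 21 + 3 = 24
LB2 = min(M1 times) + sum(M2 times) = 2 + 16 = 18
Lower bound = max(LB1, LB2) = max(24, 18) = 24

24


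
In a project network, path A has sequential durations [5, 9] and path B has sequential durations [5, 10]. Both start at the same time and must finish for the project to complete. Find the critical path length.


Path A total = 5 + 9 = 14
Path B total = 5 + 10 = 15
Critical path = longest path = max(14, 15) = 15

15


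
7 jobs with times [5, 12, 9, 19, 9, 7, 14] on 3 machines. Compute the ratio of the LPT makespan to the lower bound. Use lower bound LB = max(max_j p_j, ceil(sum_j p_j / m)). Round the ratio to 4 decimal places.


LPT order: [19, 14, 12, 9, 9, 7, 5]
Machine loads after assignment: [26, 23, 26]
LPT makespan = 26
Lower bound = max(max_job, ceil(total/3)) = max(19, 25) = 25
Ratio = 26 / 25 = 1.04

1.04


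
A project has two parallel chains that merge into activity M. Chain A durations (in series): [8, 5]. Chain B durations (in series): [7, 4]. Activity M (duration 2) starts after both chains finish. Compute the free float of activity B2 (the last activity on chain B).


ES(B2) = sum of predecessors on chain B = 7
EF(B2) = ES + duration = 7 + 4 = 11
Successor of B2 is M. ES(M) = max(sum(A), sum(B)) = max(13, 11) = 13
Free float = ES(successor) - EF(current) = 13 - 11 = 2

2


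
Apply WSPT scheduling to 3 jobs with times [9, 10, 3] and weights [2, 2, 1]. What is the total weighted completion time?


Compute p/w ratios and sort ascending (WSPT): [(3, 1), (9, 2), (10, 2)]
Compute weighted completion times:
  Job (p=3,w=1): C=3, w*C=1*3=3
  Job (p=9,w=2): C=12, w*C=2*12=24
  Job (p=10,w=2): C=22, w*C=2*22=44
Total weighted completion time = 71

71


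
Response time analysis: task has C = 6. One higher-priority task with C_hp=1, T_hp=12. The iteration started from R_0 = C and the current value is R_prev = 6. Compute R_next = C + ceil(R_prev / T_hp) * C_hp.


R_next = C + ceil(R_prev / T_hp) * C_hp
ceil(6 / 12) = ceil(0.5) = 1
Interference = 1 * 1 = 1
R_next = 6 + 1 = 7

7


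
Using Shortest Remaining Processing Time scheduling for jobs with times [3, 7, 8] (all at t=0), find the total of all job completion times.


Since all jobs arrive at t=0, SRPT equals SPT ordering.
SPT order: [3, 7, 8]
Completion times:
  Job 1: p=3, C=3
  Job 2: p=7, C=10
  Job 3: p=8, C=18
Total completion time = 3 + 10 + 18 = 31

31


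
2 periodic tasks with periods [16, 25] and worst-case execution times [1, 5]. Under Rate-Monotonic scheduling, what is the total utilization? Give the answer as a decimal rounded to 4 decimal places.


Compute individual utilizations (exact fractions):
  Task 1: C/T = 1/16 (approx. 0.0625)
  Task 2: C/T = 5/25 = 1/5 (approx. 0.2)
Total utilization U = 1/16 + 1/5 = 21/80
Rounded to 4 decimal places: U = 0.2625
RM (Liu & Layland) bound for 2 tasks = 0.828427; compare with U = 21/80 (approx. 0.262500)
U <= bound, so schedulable by RM sufficient condition.

0.2625


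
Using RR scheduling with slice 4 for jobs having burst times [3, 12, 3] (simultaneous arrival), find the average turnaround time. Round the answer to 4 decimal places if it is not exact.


Time quantum = 4
Execution trace:
  J1 runs 3 units, time = 3
  J2 runs 4 units, time = 7
  J3 runs 3 units, time = 10
  J2 runs 4 units, time = 14
  J2 runs 4 units, time = 18
Finish times: [3, 18, 10]
Average turnaround = 31/3 = 10.3333

10.3333


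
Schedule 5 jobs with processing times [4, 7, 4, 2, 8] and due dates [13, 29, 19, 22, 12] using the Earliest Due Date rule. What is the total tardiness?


Sort by due date (EDD order): [(8, 12), (4, 13), (4, 19), (2, 22), (7, 29)]
Compute completion times and tardiness:
  Job 1: p=8, d=12, C=8, tardiness=max(0,8-12)=0
  Job 2: p=4, d=13, C=12, tardiness=max(0,12-13)=0
  Job 3: p=4, d=19, C=16, tardiness=max(0,16-19)=0
  Job 4: p=2, d=22, C=18, tardiness=max(0,18-22)=0
  Job 5: p=7, d=29, C=25, tardiness=max(0,25-29)=0
Total tardiness = 0

0


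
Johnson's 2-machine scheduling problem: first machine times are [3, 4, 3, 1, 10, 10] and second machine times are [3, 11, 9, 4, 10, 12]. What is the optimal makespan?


Apply Johnson's rule:
  Group 1 (a <= b): [(4, 1, 4), (1, 3, 3), (3, 3, 9), (2, 4, 11), (5, 10, 10), (6, 10, 12)]
  Group 2 (a > b): []
Optimal job order: [4, 1, 3, 2, 5, 6]
Schedule:
  Job 4: M1 done at 1, M2 done at 5
  Job 1: M1 done at 4, M2 done at 8
  Job 3: M1 done at 7, M2 done at 17
  Job 2: M1 done at 11, M2 done at 28
  Job 5: M1 done at 21, M2 done at 38
  Job 6: M1 done at 31, M2 done at 50
Makespan = 50

50


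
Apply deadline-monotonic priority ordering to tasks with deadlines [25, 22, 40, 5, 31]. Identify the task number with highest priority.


Sort tasks by relative deadline (ascending):
  Task 4: deadline = 5
  Task 2: deadline = 22
  Task 1: deadline = 25
  Task 5: deadline = 31
  Task 3: deadline = 40
Priority order (highest first): [4, 2, 1, 5, 3]
Highest priority task = 4

4


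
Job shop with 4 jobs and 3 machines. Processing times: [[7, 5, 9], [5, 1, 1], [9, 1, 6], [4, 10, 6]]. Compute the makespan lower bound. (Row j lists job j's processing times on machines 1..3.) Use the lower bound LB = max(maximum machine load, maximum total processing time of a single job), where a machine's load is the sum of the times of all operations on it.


Machine loads:
  Machine 1: 7 + 5 + 9 + 4 = 25
  Machine 2: 5 + 1 + 1 + 10 = 17
  Machine 3: 9 + 1 + 6 + 6 = 22
Max machine load = 25
Job totals:
  Job 1: 21
  Job 2: 7
  Job 3: 16
  Job 4: 20
Max job total = 21
Lower bound = max(25, 21) = 25

25


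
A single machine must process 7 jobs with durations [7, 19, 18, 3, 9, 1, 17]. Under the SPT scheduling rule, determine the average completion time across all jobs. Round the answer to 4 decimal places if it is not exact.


Sort jobs by processing time (SPT order): [1, 3, 7, 9, 17, 18, 19]
Compute completion times sequentially:
  Job 1: processing = 1, completes at 1
  Job 2: processing = 3, completes at 4
  Job 3: processing = 7, completes at 11
  Job 4: processing = 9, completes at 20
  Job 5: processing = 17, completes at 37
  Job 6: processing = 18, completes at 55
  Job 7: processing = 19, completes at 74
Sum of completion times = 202
Average completion time = 202/7 = 28.8571

28.8571


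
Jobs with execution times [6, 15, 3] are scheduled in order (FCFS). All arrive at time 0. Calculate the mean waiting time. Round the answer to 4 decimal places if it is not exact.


FCFS order (as given): [6, 15, 3]
Waiting times:
  Job 1: wait = 0
  Job 2: wait = 6
  Job 3: wait = 21
Sum of waiting times = 27
Average waiting time = 27/3 = 9.0

9.0


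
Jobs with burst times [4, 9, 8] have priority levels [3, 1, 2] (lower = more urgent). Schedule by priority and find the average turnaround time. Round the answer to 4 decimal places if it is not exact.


Sort by priority (ascending = highest first):
Order: [(1, 9), (2, 8), (3, 4)]
Completion times:
  Priority 1, burst=9, C=9
  Priority 2, burst=8, C=17
  Priority 3, burst=4, C=21
Average turnaround = 47/3 = 15.6667

15.6667


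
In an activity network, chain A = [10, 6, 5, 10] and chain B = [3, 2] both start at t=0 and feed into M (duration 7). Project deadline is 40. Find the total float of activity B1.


Forward pass: ES(B1) = sum of predecessors on chain B = 0
EF = ES + duration = 0 + 3 = 3
Backward pass: LF(M) = deadline = 40; LS(M) = 40 - 7 = 33
LF(B1) = LS(M) - sum(successors on chain B) = 33 - 2 = 31
LS = LF - duration = 31 - 3 = 28
Total float = LS - ES = 28 - 0 = 28

28


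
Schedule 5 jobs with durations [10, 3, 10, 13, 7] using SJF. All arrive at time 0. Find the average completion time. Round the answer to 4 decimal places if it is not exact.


SJF order (ascending): [3, 7, 10, 10, 13]
Completion times:
  Job 1: burst=3, C=3
  Job 2: burst=7, C=10
  Job 3: burst=10, C=20
  Job 4: burst=10, C=30
  Job 5: burst=13, C=43
Average completion = 106/5 = 21.2

21.2


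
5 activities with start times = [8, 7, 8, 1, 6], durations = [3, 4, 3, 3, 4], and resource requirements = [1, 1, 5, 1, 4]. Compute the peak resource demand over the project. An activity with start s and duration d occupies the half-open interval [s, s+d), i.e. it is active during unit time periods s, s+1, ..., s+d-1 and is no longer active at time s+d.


Each activity i is active on [start_i, start_i + duration_i).
Compute total resource usage per time slot:
  t=0: active resources = [], total = 0
  t=1: active resources = [1], total = 1
  t=2: active resources = [1], total = 1
  t=3: active resources = [1], total = 1
  t=4: active resources = [], total = 0
  t=5: active resources = [], total = 0
  t=6: active resources = [4], total = 4
  t=7: active resources = [1, 4], total = 5
  t=8: active resources = [1, 1, 5, 4], total = 11
  t=9: active resources = [1, 1, 5, 4], total = 11
  t=10: active resources = [1, 1, 5], total = 7
Peak resource demand = 11

11


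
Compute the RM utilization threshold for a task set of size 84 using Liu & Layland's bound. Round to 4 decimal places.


Compute 2^(1/84) = 1.0082858917
Subtract 1: 1.0082858917 - 1 = 0.0082858917
Multiply by n: 84 * 0.0082858917 = 0.6960149028
Round to 4 dp: 0.6960

0.6960


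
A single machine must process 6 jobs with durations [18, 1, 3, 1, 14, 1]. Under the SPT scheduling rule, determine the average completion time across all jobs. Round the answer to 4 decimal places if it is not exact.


Sort jobs by processing time (SPT order): [1, 1, 1, 3, 14, 18]
Compute completion times sequentially:
  Job 1: processing = 1, completes at 1
  Job 2: processing = 1, completes at 2
  Job 3: processing = 1, completes at 3
  Job 4: processing = 3, completes at 6
  Job 5: processing = 14, completes at 20
  Job 6: processing = 18, completes at 38
Sum of completion times = 70
Average completion time = 70/6 = 11.6667

11.6667


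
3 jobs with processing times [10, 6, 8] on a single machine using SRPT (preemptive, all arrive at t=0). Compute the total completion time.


Since all jobs arrive at t=0, SRPT equals SPT ordering.
SPT order: [6, 8, 10]
Completion times:
  Job 1: p=6, C=6
  Job 2: p=8, C=14
  Job 3: p=10, C=24
Total completion time = 6 + 14 + 24 = 44

44


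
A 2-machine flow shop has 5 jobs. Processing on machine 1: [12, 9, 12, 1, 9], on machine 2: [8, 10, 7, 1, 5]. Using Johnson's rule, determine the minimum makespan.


Apply Johnson's rule:
  Group 1 (a <= b): [(4, 1, 1), (2, 9, 10)]
  Group 2 (a > b): [(1, 12, 8), (3, 12, 7), (5, 9, 5)]
Optimal job order: [4, 2, 1, 3, 5]
Schedule:
  Job 4: M1 done at 1, M2 done at 2
  Job 2: M1 done at 10, M2 done at 20
  Job 1: M1 done at 22, M2 done at 30
  Job 3: M1 done at 34, M2 done at 41
  Job 5: M1 done at 43, M2 done at 48
Makespan = 48

48


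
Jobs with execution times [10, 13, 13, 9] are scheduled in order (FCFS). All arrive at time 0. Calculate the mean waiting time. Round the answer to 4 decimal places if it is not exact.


FCFS order (as given): [10, 13, 13, 9]
Waiting times:
  Job 1: wait = 0
  Job 2: wait = 10
  Job 3: wait = 23
  Job 4: wait = 36
Sum of waiting times = 69
Average waiting time = 69/4 = 17.25

17.25


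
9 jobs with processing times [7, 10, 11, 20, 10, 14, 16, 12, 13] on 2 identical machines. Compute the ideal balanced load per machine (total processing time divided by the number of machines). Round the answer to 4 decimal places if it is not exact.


Total processing time = 7 + 10 + 11 + 20 + 10 + 14 + 16 + 12 + 13 = 113
Number of machines = 2
Ideal balanced load = 113 / 2 = 56.5

56.5


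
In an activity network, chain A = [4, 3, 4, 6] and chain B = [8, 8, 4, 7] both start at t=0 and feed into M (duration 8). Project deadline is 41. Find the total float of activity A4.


Forward pass: ES(A4) = sum of predecessors on chain A = 11
EF = ES + duration = 11 + 6 = 17
Backward pass: LF(M) = deadline = 41; LS(M) = 41 - 8 = 33
LF(A4) = LS(M) - sum(successors on chain A) = 33 - 0 = 33
LS = LF - duration = 33 - 6 = 27
Total float = LS - ES = 27 - 11 = 16

16


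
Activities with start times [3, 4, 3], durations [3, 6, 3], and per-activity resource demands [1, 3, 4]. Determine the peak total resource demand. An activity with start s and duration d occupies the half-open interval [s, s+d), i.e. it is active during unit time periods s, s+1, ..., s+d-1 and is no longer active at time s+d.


Each activity i is active on [start_i, start_i + duration_i).
Compute total resource usage per time slot:
  t=0: active resources = [], total = 0
  t=1: active resources = [], total = 0
  t=2: active resources = [], total = 0
  t=3: active resources = [1, 4], total = 5
  t=4: active resources = [1, 3, 4], total = 8
  t=5: active resources = [1, 3, 4], total = 8
  t=6: active resources = [3], total = 3
  t=7: active resources = [3], total = 3
  t=8: active resources = [3], total = 3
  t=9: active resources = [3], total = 3
Peak resource demand = 8

8


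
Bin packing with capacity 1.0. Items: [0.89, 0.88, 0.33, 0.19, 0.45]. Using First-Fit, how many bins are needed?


Place items sequentially using First-Fit:
  Item 0.89 -> new Bin 1
  Item 0.88 -> new Bin 2
  Item 0.33 -> new Bin 3
  Item 0.19 -> Bin 3 (now 0.52)
  Item 0.45 -> Bin 3 (now 0.97)
Total bins used = 3

3


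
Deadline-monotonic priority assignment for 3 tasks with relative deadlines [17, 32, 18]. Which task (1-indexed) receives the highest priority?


Sort tasks by relative deadline (ascending):
  Task 1: deadline = 17
  Task 3: deadline = 18
  Task 2: deadline = 32
Priority order (highest first): [1, 3, 2]
Highest priority task = 1

1


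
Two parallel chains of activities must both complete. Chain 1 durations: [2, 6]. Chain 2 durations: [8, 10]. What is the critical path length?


Path A total = 2 + 6 = 8
Path B total = 8 + 10 = 18
Critical path = longest path = max(8, 18) = 18

18


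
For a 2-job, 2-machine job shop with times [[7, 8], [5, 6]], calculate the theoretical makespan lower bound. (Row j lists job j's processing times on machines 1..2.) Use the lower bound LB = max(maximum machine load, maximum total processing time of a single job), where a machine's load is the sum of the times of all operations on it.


Machine loads:
  Machine 1: 7 + 5 = 12
  Machine 2: 8 + 6 = 14
Max machine load = 14
Job totals:
  Job 1: 15
  Job 2: 11
Max job total = 15
Lower bound = max(14, 15) = 15

15


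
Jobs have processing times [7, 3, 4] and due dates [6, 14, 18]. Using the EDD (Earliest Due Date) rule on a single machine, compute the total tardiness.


Sort by due date (EDD order): [(7, 6), (3, 14), (4, 18)]
Compute completion times and tardiness:
  Job 1: p=7, d=6, C=7, tardiness=max(0,7-6)=1
  Job 2: p=3, d=14, C=10, tardiness=max(0,10-14)=0
  Job 3: p=4, d=18, C=14, tardiness=max(0,14-18)=0
Total tardiness = 1

1


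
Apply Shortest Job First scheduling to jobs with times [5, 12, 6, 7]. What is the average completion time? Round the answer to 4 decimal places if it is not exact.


SJF order (ascending): [5, 6, 7, 12]
Completion times:
  Job 1: burst=5, C=5
  Job 2: burst=6, C=11
  Job 3: burst=7, C=18
  Job 4: burst=12, C=30
Average completion = 64/4 = 16.0

16.0


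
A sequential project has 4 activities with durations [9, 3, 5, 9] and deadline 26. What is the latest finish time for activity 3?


LF(activity 3) = deadline - sum of successor durations
Successors: activities 4 through 4 with durations [9]
Sum of successor durations = 9
LF = 26 - 9 = 17

17


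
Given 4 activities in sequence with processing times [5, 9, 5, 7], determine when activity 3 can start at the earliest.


Activity 3 starts after activities 1 through 2 complete.
Predecessor durations: [5, 9]
ES = 5 + 9 = 14

14


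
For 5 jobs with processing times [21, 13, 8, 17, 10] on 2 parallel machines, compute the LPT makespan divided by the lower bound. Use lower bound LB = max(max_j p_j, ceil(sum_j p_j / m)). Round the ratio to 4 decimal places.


LPT order: [21, 17, 13, 10, 8]
Machine loads after assignment: [31, 38]
LPT makespan = 38
Lower bound = max(max_job, ceil(total/2)) = max(21, 35) = 35
Ratio = 38 / 35 = 1.0857

1.0857


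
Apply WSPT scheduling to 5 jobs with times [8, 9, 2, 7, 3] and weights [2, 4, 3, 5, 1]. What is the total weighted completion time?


Compute p/w ratios and sort ascending (WSPT): [(2, 3), (7, 5), (9, 4), (3, 1), (8, 2)]
Compute weighted completion times:
  Job (p=2,w=3): C=2, w*C=3*2=6
  Job (p=7,w=5): C=9, w*C=5*9=45
  Job (p=9,w=4): C=18, w*C=4*18=72
  Job (p=3,w=1): C=21, w*C=1*21=21
  Job (p=8,w=2): C=29, w*C=2*29=58
Total weighted completion time = 202

202


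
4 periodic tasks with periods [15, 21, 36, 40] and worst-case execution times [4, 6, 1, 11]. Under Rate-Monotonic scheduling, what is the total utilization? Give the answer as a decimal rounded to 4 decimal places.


Compute individual utilizations (exact fractions):
  Task 1: C/T = 4/15 (approx. 0.2667)
  Task 2: C/T = 6/21 = 2/7 (approx. 0.2857)
  Task 3: C/T = 1/36 (approx. 0.0278)
  Task 4: C/T = 11/40 (approx. 0.275)
Total utilization U = 4/15 + 2/7 + 1/36 + 11/40 = 431/504
Rounded to 4 decimal places: U = 0.8552
RM (Liu & Layland) bound for 4 tasks = 0.756828; compare with U = 431/504 (approx. 0.855159)
bound < U <= 1, so the RM sufficient condition is not met (inconclusive; an exact test such as response-time analysis is needed).

0.8552


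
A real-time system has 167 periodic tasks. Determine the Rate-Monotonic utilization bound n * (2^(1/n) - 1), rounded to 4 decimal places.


Compute 2^(1/167) = 1.0041592075
Subtract 1: 1.0041592075 - 1 = 0.0041592075
Multiply by n: 167 * 0.0041592075 = 0.6945876525
Round to 4 dp: 0.6946

0.6946


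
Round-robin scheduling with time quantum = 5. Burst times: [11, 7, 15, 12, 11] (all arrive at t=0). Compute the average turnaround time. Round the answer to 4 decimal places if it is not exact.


Time quantum = 5
Execution trace:
  J1 runs 5 units, time = 5
  J2 runs 5 units, time = 10
  J3 runs 5 units, time = 15
  J4 runs 5 units, time = 20
  J5 runs 5 units, time = 25
  J1 runs 5 units, time = 30
  J2 runs 2 units, time = 32
  J3 runs 5 units, time = 37
  J4 runs 5 units, time = 42
  J5 runs 5 units, time = 47
  J1 runs 1 units, time = 48
  J3 runs 5 units, time = 53
  J4 runs 2 units, time = 55
  J5 runs 1 units, time = 56
Finish times: [48, 32, 53, 55, 56]
Average turnaround = 244/5 = 48.8

48.8


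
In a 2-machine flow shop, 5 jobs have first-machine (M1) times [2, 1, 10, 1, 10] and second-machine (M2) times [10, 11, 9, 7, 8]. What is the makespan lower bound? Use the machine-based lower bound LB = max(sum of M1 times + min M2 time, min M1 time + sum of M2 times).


LB1 = sum(M1 times) + min(M2 times) = 24 + 7 = 31
LB2 = min(M1 times) + sum(M2 times) = 1 + 45 = 46
Lower bound = max(LB1, LB2) = max(31, 46) = 46

46


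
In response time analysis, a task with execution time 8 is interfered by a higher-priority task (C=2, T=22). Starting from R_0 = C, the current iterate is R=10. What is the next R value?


R_next = C + ceil(R_prev / T_hp) * C_hp
ceil(10 / 22) = ceil(0.4545) = 1
Interference = 1 * 2 = 2
R_next = 8 + 2 = 10
R_next = R_prev, so the iteration has converged (response time = 10).

10


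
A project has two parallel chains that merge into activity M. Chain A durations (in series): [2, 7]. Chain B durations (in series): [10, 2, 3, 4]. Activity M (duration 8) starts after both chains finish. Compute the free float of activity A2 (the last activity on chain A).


ES(A2) = sum of predecessors on chain A = 2
EF(A2) = ES + duration = 2 + 7 = 9
Successor of A2 is M. ES(M) = max(sum(A), sum(B)) = max(9, 19) = 19
Free float = ES(successor) - EF(current) = 19 - 9 = 10

10


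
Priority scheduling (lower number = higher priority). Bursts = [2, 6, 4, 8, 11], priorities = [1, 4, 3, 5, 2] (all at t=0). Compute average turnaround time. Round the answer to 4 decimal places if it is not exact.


Sort by priority (ascending = highest first):
Order: [(1, 2), (2, 11), (3, 4), (4, 6), (5, 8)]
Completion times:
  Priority 1, burst=2, C=2
  Priority 2, burst=11, C=13
  Priority 3, burst=4, C=17
  Priority 4, burst=6, C=23
  Priority 5, burst=8, C=31
Average turnaround = 86/5 = 17.2

17.2


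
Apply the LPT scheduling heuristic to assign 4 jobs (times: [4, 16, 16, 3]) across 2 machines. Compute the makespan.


Sort jobs in decreasing order (LPT): [16, 16, 4, 3]
Assign each job to the least loaded machine:
  Machine 1: jobs [16, 4], load = 20
  Machine 2: jobs [16, 3], load = 19
Makespan = max load = 20

20


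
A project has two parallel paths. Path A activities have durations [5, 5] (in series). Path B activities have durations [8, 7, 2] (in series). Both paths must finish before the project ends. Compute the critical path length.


Path A total = 5 + 5 = 10
Path B total = 8 + 7 + 2 = 17
Critical path = longest path = max(10, 17) = 17

17


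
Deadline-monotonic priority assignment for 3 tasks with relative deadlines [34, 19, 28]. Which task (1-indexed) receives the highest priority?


Sort tasks by relative deadline (ascending):
  Task 2: deadline = 19
  Task 3: deadline = 28
  Task 1: deadline = 34
Priority order (highest first): [2, 3, 1]
Highest priority task = 2

2


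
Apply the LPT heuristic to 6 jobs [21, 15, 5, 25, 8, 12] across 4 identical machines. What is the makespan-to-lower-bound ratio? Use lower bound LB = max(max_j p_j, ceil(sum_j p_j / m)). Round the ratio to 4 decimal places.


LPT order: [25, 21, 15, 12, 8, 5]
Machine loads after assignment: [25, 21, 20, 20]
LPT makespan = 25
Lower bound = max(max_job, ceil(total/4)) = max(25, 22) = 25
Ratio = 25 / 25 = 1.0

1.0


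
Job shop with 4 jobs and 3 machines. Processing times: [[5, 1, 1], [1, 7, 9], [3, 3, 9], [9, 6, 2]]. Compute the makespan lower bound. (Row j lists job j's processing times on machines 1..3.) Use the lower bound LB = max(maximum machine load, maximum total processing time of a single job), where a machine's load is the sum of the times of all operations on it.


Machine loads:
  Machine 1: 5 + 1 + 3 + 9 = 18
  Machine 2: 1 + 7 + 3 + 6 = 17
  Machine 3: 1 + 9 + 9 + 2 = 21
Max machine load = 21
Job totals:
  Job 1: 7
  Job 2: 17
  Job 3: 15
  Job 4: 17
Max job total = 17
Lower bound = max(21, 17) = 21

21


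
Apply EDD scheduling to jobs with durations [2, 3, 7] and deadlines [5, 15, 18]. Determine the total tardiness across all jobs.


Sort by due date (EDD order): [(2, 5), (3, 15), (7, 18)]
Compute completion times and tardiness:
  Job 1: p=2, d=5, C=2, tardiness=max(0,2-5)=0
  Job 2: p=3, d=15, C=5, tardiness=max(0,5-15)=0
  Job 3: p=7, d=18, C=12, tardiness=max(0,12-18)=0
Total tardiness = 0

0


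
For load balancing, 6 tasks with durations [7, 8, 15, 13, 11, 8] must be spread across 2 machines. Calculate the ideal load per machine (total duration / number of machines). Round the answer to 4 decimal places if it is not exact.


Total processing time = 7 + 8 + 15 + 13 + 11 + 8 = 62
Number of machines = 2
Ideal balanced load = 62 / 2 = 31.0

31.0


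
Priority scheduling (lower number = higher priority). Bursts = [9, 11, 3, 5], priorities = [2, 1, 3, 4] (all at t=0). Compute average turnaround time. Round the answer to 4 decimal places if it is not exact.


Sort by priority (ascending = highest first):
Order: [(1, 11), (2, 9), (3, 3), (4, 5)]
Completion times:
  Priority 1, burst=11, C=11
  Priority 2, burst=9, C=20
  Priority 3, burst=3, C=23
  Priority 4, burst=5, C=28
Average turnaround = 82/4 = 20.5

20.5


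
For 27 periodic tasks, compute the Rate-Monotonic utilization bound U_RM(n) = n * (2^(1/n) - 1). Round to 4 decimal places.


Compute 2^(1/27) = 1.0260044847
Subtract 1: 1.0260044847 - 1 = 0.0260044847
Multiply by n: 27 * 0.0260044847 = 0.7021210869
Round to 4 dp: 0.7021

0.7021


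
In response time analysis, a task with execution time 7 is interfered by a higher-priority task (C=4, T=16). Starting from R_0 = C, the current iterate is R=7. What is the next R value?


R_next = C + ceil(R_prev / T_hp) * C_hp
ceil(7 / 16) = ceil(0.4375) = 1
Interference = 1 * 4 = 4
R_next = 7 + 4 = 11

11


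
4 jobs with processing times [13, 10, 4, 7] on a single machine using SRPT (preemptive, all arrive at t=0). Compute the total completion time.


Since all jobs arrive at t=0, SRPT equals SPT ordering.
SPT order: [4, 7, 10, 13]
Completion times:
  Job 1: p=4, C=4
  Job 2: p=7, C=11
  Job 3: p=10, C=21
  Job 4: p=13, C=34
Total completion time = 4 + 11 + 21 + 34 = 70

70


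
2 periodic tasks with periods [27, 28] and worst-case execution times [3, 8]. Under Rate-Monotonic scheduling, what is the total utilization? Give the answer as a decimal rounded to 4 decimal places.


Compute individual utilizations (exact fractions):
  Task 1: C/T = 3/27 = 1/9 (approx. 0.1111)
  Task 2: C/T = 8/28 = 2/7 (approx. 0.2857)
Total utilization U = 1/9 + 2/7 = 25/63
Rounded to 4 decimal places: U = 0.3968
RM (Liu & Layland) bound for 2 tasks = 0.828427; compare with U = 25/63 (approx. 0.396825)
U <= bound, so schedulable by RM sufficient condition.

0.3968


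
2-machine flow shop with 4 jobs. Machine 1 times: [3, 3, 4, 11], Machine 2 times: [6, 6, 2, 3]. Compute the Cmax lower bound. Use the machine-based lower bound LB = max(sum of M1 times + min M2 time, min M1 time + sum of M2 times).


LB1 = sum(M1 times) + min(M2 times) = 21 + 2 = 23
LB2 = min(M1 times) + sum(M2 times) = 3 + 17 = 20
Lower bound = max(LB1, LB2) = max(23, 20) = 23

23


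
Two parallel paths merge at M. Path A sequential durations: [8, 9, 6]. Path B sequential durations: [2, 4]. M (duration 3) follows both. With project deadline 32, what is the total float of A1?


Forward pass: ES(A1) = sum of predecessors on chain A = 0
EF = ES + duration = 0 + 8 = 8
Backward pass: LF(M) = deadline = 32; LS(M) = 32 - 3 = 29
LF(A1) = LS(M) - sum(successors on chain A) = 29 - 15 = 14
LS = LF - duration = 14 - 8 = 6
Total float = LS - ES = 6 - 0 = 6

6


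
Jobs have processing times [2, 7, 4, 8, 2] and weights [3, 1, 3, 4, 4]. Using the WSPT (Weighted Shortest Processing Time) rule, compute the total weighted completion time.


Compute p/w ratios and sort ascending (WSPT): [(2, 4), (2, 3), (4, 3), (8, 4), (7, 1)]
Compute weighted completion times:
  Job (p=2,w=4): C=2, w*C=4*2=8
  Job (p=2,w=3): C=4, w*C=3*4=12
  Job (p=4,w=3): C=8, w*C=3*8=24
  Job (p=8,w=4): C=16, w*C=4*16=64
  Job (p=7,w=1): C=23, w*C=1*23=23
Total weighted completion time = 131

131


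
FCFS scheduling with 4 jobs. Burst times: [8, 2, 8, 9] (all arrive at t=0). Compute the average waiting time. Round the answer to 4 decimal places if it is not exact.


FCFS order (as given): [8, 2, 8, 9]
Waiting times:
  Job 1: wait = 0
  Job 2: wait = 8
  Job 3: wait = 10
  Job 4: wait = 18
Sum of waiting times = 36
Average waiting time = 36/4 = 9.0

9.0


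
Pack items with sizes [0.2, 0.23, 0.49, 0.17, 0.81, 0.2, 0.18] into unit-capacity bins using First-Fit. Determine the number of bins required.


Place items sequentially using First-Fit:
  Item 0.2 -> new Bin 1
  Item 0.23 -> Bin 1 (now 0.43)
  Item 0.49 -> Bin 1 (now 0.92)
  Item 0.17 -> new Bin 2
  Item 0.81 -> Bin 2 (now 0.98)
  Item 0.2 -> new Bin 3
  Item 0.18 -> Bin 3 (now 0.38)
Total bins used = 3

3


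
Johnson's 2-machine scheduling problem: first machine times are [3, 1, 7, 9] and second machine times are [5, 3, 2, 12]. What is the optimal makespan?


Apply Johnson's rule:
  Group 1 (a <= b): [(2, 1, 3), (1, 3, 5), (4, 9, 12)]
  Group 2 (a > b): [(3, 7, 2)]
Optimal job order: [2, 1, 4, 3]
Schedule:
  Job 2: M1 done at 1, M2 done at 4
  Job 1: M1 done at 4, M2 done at 9
  Job 4: M1 done at 13, M2 done at 25
  Job 3: M1 done at 20, M2 done at 27
Makespan = 27

27


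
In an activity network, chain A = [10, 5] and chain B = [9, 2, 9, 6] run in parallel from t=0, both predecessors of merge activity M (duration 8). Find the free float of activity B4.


ES(B4) = sum of predecessors on chain B = 20
EF(B4) = ES + duration = 20 + 6 = 26
Successor of B4 is M. ES(M) = max(sum(A), sum(B)) = max(15, 26) = 26
Free float = ES(successor) - EF(current) = 26 - 26 = 0

0


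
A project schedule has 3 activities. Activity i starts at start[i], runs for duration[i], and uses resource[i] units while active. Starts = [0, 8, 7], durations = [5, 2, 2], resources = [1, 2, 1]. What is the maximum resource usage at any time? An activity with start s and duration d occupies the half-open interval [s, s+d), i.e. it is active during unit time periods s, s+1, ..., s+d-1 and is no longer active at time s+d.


Each activity i is active on [start_i, start_i + duration_i).
Compute total resource usage per time slot:
  t=0: active resources = [1], total = 1
  t=1: active resources = [1], total = 1
  t=2: active resources = [1], total = 1
  t=3: active resources = [1], total = 1
  t=4: active resources = [1], total = 1
  t=5: active resources = [], total = 0
  t=6: active resources = [], total = 0
  t=7: active resources = [1], total = 1
  t=8: active resources = [2, 1], total = 3
  t=9: active resources = [2], total = 2
Peak resource demand = 3

3


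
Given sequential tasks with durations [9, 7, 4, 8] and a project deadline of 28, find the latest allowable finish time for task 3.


LF(activity 3) = deadline - sum of successor durations
Successors: activities 4 through 4 with durations [8]
Sum of successor durations = 8
LF = 28 - 8 = 20

20


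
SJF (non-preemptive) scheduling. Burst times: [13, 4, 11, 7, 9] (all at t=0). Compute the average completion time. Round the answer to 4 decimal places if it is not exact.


SJF order (ascending): [4, 7, 9, 11, 13]
Completion times:
  Job 1: burst=4, C=4
  Job 2: burst=7, C=11
  Job 3: burst=9, C=20
  Job 4: burst=11, C=31
  Job 5: burst=13, C=44
Average completion = 110/5 = 22.0

22.0


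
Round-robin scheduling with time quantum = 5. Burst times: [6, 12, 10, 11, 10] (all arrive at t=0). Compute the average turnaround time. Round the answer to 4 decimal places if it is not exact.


Time quantum = 5
Execution trace:
  J1 runs 5 units, time = 5
  J2 runs 5 units, time = 10
  J3 runs 5 units, time = 15
  J4 runs 5 units, time = 20
  J5 runs 5 units, time = 25
  J1 runs 1 units, time = 26
  J2 runs 5 units, time = 31
  J3 runs 5 units, time = 36
  J4 runs 5 units, time = 41
  J5 runs 5 units, time = 46
  J2 runs 2 units, time = 48
  J4 runs 1 units, time = 49
Finish times: [26, 48, 36, 49, 46]
Average turnaround = 205/5 = 41.0

41.0


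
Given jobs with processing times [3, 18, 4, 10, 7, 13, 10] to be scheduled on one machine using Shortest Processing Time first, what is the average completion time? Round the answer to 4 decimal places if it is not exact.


Sort jobs by processing time (SPT order): [3, 4, 7, 10, 10, 13, 18]
Compute completion times sequentially:
  Job 1: processing = 3, completes at 3
  Job 2: processing = 4, completes at 7
  Job 3: processing = 7, completes at 14
  Job 4: processing = 10, completes at 24
  Job 5: processing = 10, completes at 34
  Job 6: processing = 13, completes at 47
  Job 7: processing = 18, completes at 65
Sum of completion times = 194
Average completion time = 194/7 = 27.7143

27.7143


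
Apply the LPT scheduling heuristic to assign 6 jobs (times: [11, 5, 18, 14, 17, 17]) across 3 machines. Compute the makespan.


Sort jobs in decreasing order (LPT): [18, 17, 17, 14, 11, 5]
Assign each job to the least loaded machine:
  Machine 1: jobs [18, 5], load = 23
  Machine 2: jobs [17, 14], load = 31
  Machine 3: jobs [17, 11], load = 28
Makespan = max load = 31

31


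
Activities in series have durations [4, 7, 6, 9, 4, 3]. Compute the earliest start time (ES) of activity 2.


Activity 2 starts after activities 1 through 1 complete.
Predecessor durations: [4]
ES = 4 = 4

4
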